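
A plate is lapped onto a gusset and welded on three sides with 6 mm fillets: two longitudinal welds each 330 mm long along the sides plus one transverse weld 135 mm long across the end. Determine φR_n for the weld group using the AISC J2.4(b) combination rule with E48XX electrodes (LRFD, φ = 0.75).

E48XX → F_EXX = 480 MPa.
t_e = 0.707 × 6 = 4.242 mm.
R_nwl = 0.6 × 480 × 4.242 × 660 × 10⁻³ = 806.3 kN (longitudinal, 2 welds).
R_nwt = 0.6 × 480 × 4.242 × 135 × 10⁻³ = 164.9 kN (transverse, base value).
(i) R_nwl + R_nwt = 971.2 kN; (ii) 0.85 R_nwl + 1.5 R_nwt = 932.8 kN.
R_n = max = 971.2 kN [governs: (i)]; φR_n = 728.4 kN.

φR_n ≈ 728 kN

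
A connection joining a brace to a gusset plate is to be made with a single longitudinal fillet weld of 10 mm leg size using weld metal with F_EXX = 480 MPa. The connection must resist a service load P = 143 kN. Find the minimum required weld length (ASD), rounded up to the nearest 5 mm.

L = 145 mm

Throat t_e = 0.707 × 10 = 7.07 mm.
r_n/Ω = (0.6 × 480 × 7.07) / 2.0 = 1018 N/mm = 1.018 kN/mm.
L_req = P / (r_n/Ω) = 143 / 1.018 = 140.5 mm total.
Round up → use L = 145 mm.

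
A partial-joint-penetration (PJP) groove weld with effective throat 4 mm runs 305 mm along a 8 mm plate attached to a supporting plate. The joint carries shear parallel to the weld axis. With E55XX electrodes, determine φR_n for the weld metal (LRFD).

E55XX → F_EXX = 550 MPa.
Effective throat (given) t_e = 4 mm.
A_we = 4 × 305 = 1220 mm².
F_nw = 0.6 F_EXX = 330 MPa.
φR_n = 0.75 × 330 × 1220 × 10⁻³ = 302 kN.

φR_n ≈ 302 kN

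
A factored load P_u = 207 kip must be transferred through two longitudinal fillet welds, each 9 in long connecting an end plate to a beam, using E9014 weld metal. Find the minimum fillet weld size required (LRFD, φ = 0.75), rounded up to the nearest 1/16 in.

w = 7/16 in

E90XX → F_EXX = 90 ksi.
Total weld length L = 18 in.
Required throat t_e = P_u / (φ × 0.6 F_EXX × L) = 207 / (0.75 × 0.6 × 90 × 18) = 0.284 in.
Required leg w = t_e / 0.707 = 0.4016 in → use 7/16 in.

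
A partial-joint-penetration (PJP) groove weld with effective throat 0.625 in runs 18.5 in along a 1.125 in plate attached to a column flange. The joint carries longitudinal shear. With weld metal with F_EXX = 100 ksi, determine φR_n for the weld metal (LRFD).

Effective throat (given) t_e = 0.625 in.
A_we = 0.625 × 18.5 = 11.56 in².
F_nw = 0.6 F_EXX = 60 ksi.
φR_n = 0.75 × 60 × 11.56 = 520.3 kip.

φR_n ≈ 520 kip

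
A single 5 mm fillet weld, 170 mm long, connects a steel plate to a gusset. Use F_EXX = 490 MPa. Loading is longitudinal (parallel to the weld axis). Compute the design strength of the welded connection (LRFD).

φR_n ≈ 133 kN

Effective throat t_e = 0.707 × 5 = 3.535 mm.
Total length L = 170 mm; A_we = 3.535 × 170 = 600.9 mm².
F_nw = 0.6 F_EXX = 0.6 × 490 = 294 MPa.
φR_n = 0.75 × 294 × 600.9 × 10⁻³ = 132.5 kN.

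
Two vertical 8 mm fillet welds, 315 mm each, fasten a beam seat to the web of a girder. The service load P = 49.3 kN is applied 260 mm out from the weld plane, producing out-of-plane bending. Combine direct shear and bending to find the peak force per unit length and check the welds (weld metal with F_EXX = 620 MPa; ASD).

f_max ≈ 395 N/mm; adequate

L_w = 2 × 315 = 630 mm; section modulus (unit throat) S = 2 × L²/6 = 33080 mm².
Direct shear f_v = P/L_w = 49.3×10³/630 = 78.25 N/mm.
Moment M = P × e = 49.3×10³ × 260 = 12818000 N·mm; bending f_b = M/S = 387.5 N/mm.
f_max = √(f_v² + f_b²) = √(78.25² + 387.5²) = 395.4 N/mm.
r_n/Ω = (1/2.0) × 0.6 × 620 × (0.707 × 8) = 1052 N/mm → adequate.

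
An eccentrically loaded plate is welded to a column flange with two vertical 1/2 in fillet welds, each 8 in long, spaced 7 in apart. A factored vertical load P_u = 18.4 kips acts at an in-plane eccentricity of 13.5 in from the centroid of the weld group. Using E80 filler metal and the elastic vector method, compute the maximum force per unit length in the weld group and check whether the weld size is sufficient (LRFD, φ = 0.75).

E80XX → F_EXX = 80 ksi.
Total weld length L_w = 16 in. Treat welds as unit-width lines.
Polar moment about centroid: J = 2[d³/12 + d(b/2)²] = 2[8³/12 + 8×3.5²] = 281.3 in³.
Direct shear f_v = P/L_w = 18.4 / 16 = 1.15 kip/in (vertical).
Torsion M = P·e = 18.4 × 13.5 = 248.4 kip·in.
Critical point at (x, y) = (3.5, 4) from centroid. f_tx = M·y/J = 3.532 kip/in; f_ty = M·x/J = 3.09 kip/in.
Resultant f_max = √[f_tx² + (f_v + f_ty)²] = √[3.532² + (1.15 + 3.09)²] = 5.518 kip/in.
Capacity per unit length: φr_n = 0.75 × 0.6 × 80 × (0.707 × 0.5) = 12.73 kip/in.
5.518 ≤ 12.73 → adequate.

f_max ≈ 5.52 kip/in; adequate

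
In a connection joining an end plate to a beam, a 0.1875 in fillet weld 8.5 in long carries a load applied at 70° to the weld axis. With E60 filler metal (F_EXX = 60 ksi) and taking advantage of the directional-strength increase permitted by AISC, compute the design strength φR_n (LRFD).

t_e = 0.707 × 0.1875 = 0.1326 in; A_we = 0.1326 × 8.5 = 1.127 in².
Directional factor: 1.0 + 0.5 sin^1.5(70°) = 1.455.
F_nw = 0.6 × 60 × 1.455 = 52.4 ksi.
φR_n = 0.75 × 52.4 × 1.127 = 44.28 kips.

φR_n ≈ 44.3 kips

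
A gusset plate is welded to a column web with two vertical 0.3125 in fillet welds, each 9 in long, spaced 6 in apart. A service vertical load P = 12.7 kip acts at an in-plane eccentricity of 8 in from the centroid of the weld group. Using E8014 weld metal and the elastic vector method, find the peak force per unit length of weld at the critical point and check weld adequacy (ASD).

f_max ≈ 2.4 kip/in; adequate

E80XX → F_EXX = 80 ksi.
Total weld length L_w = 18 in. Treat welds as unit-width lines.
Polar moment about centroid: J = 2[d³/12 + d(b/2)²] = 2[9³/12 + 9×3²] = 283.5 in³.
Direct shear f_v = P/L_w = 12.7 / 18 = 0.7056 kip/in (vertical).
Torsion M = P·e = 12.7 × 8 = 101.6 kip·in.
Critical point at (x, y) = (3, 4.5) from centroid. f_tx = M·y/J = 1.613 kip/in; f_ty = M·x/J = 1.075 kip/in.
Resultant f_max = √[f_tx² + (f_v + f_ty)²] = √[1.613² + (0.7056 + 1.075)²] = 2.402 kip/in.
Capacity per unit length: r_n/Ω = (1/2.0) × 0.6 × 80 × (0.707 × 0.3125) = 5.302 kip/in.
2.402 ≤ 5.302 → adequate.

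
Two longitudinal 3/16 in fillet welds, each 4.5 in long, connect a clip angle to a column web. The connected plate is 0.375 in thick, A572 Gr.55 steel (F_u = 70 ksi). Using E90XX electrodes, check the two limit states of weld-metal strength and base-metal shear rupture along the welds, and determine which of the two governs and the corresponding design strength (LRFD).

φR_n ≈ 48.3 kip (weld metal governs)

E90XX → F_EXX = 90 ksi.
t_e = 0.707 × 0.1875 = 0.1326 in; L = 9 in.
Weld metal: φR_n = 0.75 × 0.6 × 90 × 0.1326 × 9 = 48.32 kip.
Base metal (shear rupture): φR_n = 0.75 × 0.6 × 70 × 0.375 × 9 = 106.3 kip.
Governing: weld metal.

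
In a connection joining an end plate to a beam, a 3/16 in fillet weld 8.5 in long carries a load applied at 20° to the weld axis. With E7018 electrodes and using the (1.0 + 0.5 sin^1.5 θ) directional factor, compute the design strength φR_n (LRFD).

φR_n ≈ 39 kip

E70XX → F_EXX = 70 ksi.
t_e = 0.707 × 0.1875 = 0.1326 in; A_we = 0.1326 × 8.5 = 1.127 in².
Directional factor: 1.0 + 0.5 sin^1.5(20°) = 1.1.
F_nw = 0.6 × 70 × 1.1 = 46.2 ksi.
φR_n = 0.75 × 46.2 × 1.127 = 39.04 kip.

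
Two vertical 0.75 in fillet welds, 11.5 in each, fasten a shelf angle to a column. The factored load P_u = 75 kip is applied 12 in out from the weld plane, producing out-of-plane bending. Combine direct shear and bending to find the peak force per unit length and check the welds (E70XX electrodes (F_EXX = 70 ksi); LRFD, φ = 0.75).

L_w = 2 × 11.5 = 23 in; section modulus (unit throat) S = 2 × L²/6 = 44.08 in².
Direct shear f_v = P/L_w = 75/23 = 3.261 kip/in.
Moment M = P × e = 75 × 12 = 900 kip·in; bending f_b = M/S = 20.42 kip/in.
f_max = √(f_v² + f_b²) = √(3.261² + 20.42²) = 20.67 kip/in.
φr_n = 0.75 × 0.6 × 70 × (0.707 × 0.75) = 16.7 kip/in → NOT adequate.

f_max ≈ 20.7 kip/in; NOT adequate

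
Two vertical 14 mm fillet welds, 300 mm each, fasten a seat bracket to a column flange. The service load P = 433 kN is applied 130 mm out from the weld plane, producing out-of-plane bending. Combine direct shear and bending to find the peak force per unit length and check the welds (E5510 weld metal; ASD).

f_max ≈ 2010 N/mm; NOT adequate

E55XX → F_EXX = 550 MPa.
L_w = 2 × 300 = 600 mm; section modulus (unit throat) S = 2 × L²/6 = 30000 mm².
Direct shear f_v = P/L_w = 433×10³/600 = 721.7 N/mm.
Moment M = P × e = 433×10³ × 130 = 56290000 N·mm; bending f_b = M/S = 1876 N/mm.
f_max = √(f_v² + f_b²) = √(721.7² + 1876²) = 2010 N/mm.
r_n/Ω = (1/2.0) × 0.6 × 550 × (0.707 × 14) = 1633 N/mm → NOT adequate.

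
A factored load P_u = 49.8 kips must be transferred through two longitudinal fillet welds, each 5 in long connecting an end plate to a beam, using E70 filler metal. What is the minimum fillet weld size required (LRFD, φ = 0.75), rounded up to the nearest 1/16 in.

w = 1/4 in

E70XX → F_EXX = 70 ksi.
Total weld length L = 10 in.
Required throat t_e = P_u / (φ × 0.6 F_EXX × L) = 49.8 / (0.75 × 0.6 × 70 × 10) = 0.1581 in.
Required leg w = t_e / 0.707 = 0.2236 in → use 1/4 in.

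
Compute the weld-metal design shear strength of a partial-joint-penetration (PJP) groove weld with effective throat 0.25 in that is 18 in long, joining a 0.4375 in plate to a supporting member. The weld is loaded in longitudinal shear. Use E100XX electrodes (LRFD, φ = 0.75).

E100XX → F_EXX = 100 ksi.
Effective throat (given) t_e = 0.25 in.
A_we = 0.25 × 18 = 4.5 in².
F_nw = 0.6 F_EXX = 60 ksi.
φR_n = 0.75 × 60 × 4.5 = 202.5 kips.

φR_n ≈ 202 kips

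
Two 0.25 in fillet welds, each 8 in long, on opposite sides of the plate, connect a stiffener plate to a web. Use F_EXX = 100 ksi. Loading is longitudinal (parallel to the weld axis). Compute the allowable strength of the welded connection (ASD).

Effective throat t_e = 0.707 × 0.25 = 0.1767 in.
Total length L = 16 in; A_we = 0.1767 × 16 = 2.828 in².
F_nw = 0.6 F_EXX = 0.6 × 100 = 60 ksi.
R_n = 60 × 2.828 = 169.7 kips; R_n/Ω = 169.7/2.0 = 84.84 kips.

R_n/Ω ≈ 84.8 kips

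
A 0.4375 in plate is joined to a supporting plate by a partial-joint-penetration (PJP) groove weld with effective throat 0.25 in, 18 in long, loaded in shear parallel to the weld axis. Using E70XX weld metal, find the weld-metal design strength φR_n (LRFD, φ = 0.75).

φR_n ≈ 142 kips

E70XX → F_EXX = 70 ksi.
Effective throat (given) t_e = 0.25 in.
A_we = 0.25 × 18 = 4.5 in².
F_nw = 0.6 F_EXX = 42 ksi.
φR_n = 0.75 × 42 × 4.5 = 141.8 kips.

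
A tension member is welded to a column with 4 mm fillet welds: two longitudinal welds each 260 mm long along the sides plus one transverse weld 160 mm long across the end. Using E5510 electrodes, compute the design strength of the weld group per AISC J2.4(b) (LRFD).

φR_n ≈ 477 kN

E55XX → F_EXX = 550 MPa.
t_e = 0.707 × 4 = 2.828 mm.
R_nwl = 0.6 × 550 × 2.828 × 520 × 10⁻³ = 485.3 kN (longitudinal, 2 welds).
R_nwt = 0.6 × 550 × 2.828 × 160 × 10⁻³ = 149.3 kN (transverse, base value).
(i) R_nwl + R_nwt = 634.6 kN; (ii) 0.85 R_nwl + 1.5 R_nwt = 636.5 kN.
R_n = max = 636.5 kN [governs: (ii)]; φR_n = 477.4 kN.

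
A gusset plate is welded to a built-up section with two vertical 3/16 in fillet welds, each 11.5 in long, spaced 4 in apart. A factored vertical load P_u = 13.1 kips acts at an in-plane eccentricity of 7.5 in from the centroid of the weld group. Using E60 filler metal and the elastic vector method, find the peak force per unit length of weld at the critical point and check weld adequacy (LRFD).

E60XX → F_EXX = 60 ksi.
Total weld length L_w = 23 in. Treat welds as unit-width lines.
Polar moment about centroid: J = 2[d³/12 + d(b/2)²] = 2[11.5³/12 + 11.5×2²] = 345.5 in³.
Direct shear f_v = P/L_w = 13.1 / 23 = 0.5696 kip/in (vertical).
Torsion M = P·e = 13.1 × 7.5 = 98.25 kip·in.
Critical point at (x, y) = (2, 5.75) from centroid. f_tx = M·y/J = 1.635 kip/in; f_ty = M·x/J = 0.5688 kip/in.
Resultant f_max = √[f_tx² + (f_v + f_ty)²] = √[1.635² + (0.5696 + 0.5688)²] = 1.992 kip/in.
Capacity per unit length: φr_n = 0.75 × 0.6 × 60 × (0.707 × 0.1875) = 3.579 kip/in.
1.992 ≤ 3.579 → adequate.

f_max ≈ 1.99 kip/in; adequate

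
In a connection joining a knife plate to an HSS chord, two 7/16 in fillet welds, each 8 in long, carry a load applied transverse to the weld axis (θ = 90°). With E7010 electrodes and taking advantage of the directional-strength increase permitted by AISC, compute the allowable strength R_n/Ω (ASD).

R_n/Ω ≈ 156 kips

E70XX → F_EXX = 70 ksi.
t_e = 0.707 × 0.4375 = 0.3093 in; A_we = 0.3093 × 16 = 4.949 in².
Directional factor: 1.0 + 0.5 sin^1.5(90°) = 1.5.
F_nw = 0.6 × 70 × 1.5 = 63 ksi.
R_n/Ω = (63 × 4.949) / 2.0 = 155.9 kips.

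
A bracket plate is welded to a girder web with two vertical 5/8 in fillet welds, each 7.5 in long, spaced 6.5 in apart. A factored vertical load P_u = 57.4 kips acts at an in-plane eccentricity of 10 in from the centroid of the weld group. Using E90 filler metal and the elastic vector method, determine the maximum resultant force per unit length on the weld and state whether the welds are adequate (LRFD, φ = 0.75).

E90XX → F_EXX = 90 ksi.
Total weld length L_w = 15 in. Treat welds as unit-width lines.
Polar moment about centroid: J = 2[d³/12 + d(b/2)²] = 2[7.5³/12 + 7.5×3.25²] = 228.8 in³.
Direct shear f_v = P/L_w = 57.4 / 15 = 3.827 kip/in (vertical).
Torsion M = P·e = 57.4 × 10 = 574 kip·in.
Critical point at (x, y) = (3.25, 3.75) from centroid. f_tx = M·y/J = 9.41 kip/in; f_ty = M·x/J = 8.155 kip/in.
Resultant f_max = √[f_tx² + (f_v + f_ty)²] = √[9.41² + (3.827 + 8.155)²] = 15.24 kip/in.
Capacity per unit length: φr_n = 0.75 × 0.6 × 90 × (0.707 × 0.625) = 17.9 kip/in.
15.24 ≤ 17.9 → adequate.

f_max ≈ 15.2 kip/in; adequate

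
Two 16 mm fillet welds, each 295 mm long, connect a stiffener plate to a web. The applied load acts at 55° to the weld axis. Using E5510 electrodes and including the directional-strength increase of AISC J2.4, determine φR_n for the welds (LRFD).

E55XX → F_EXX = 550 MPa.
t_e = 0.707 × 16 = 11.31 mm; A_we = 11.31 × 590 = 6674 mm².
Directional factor: 1.0 + 0.5 sin^1.5(55°) = 1.371.
F_nw = 0.6 × 550 × 1.371 = 452.3 MPa.
φR_n = 0.75 × 452.3 × 6674 × 10⁻³ = 2264 kN.

φR_n ≈ 2260 kN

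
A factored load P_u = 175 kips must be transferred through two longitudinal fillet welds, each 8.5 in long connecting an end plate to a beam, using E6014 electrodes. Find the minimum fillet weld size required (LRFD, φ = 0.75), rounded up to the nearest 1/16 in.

E60XX → F_EXX = 60 ksi.
Total weld length L = 17 in.
Required throat t_e = P_u / (φ × 0.6 F_EXX × L) = 175 / (0.75 × 0.6 × 60 × 17) = 0.3813 in.
Required leg w = t_e / 0.707 = 0.5393 in → use 9/16 in.

w = 9/16 in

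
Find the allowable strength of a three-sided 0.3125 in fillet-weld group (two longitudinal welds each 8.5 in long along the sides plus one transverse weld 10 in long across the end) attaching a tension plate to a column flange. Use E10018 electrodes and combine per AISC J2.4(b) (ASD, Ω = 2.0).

R_n/Ω ≈ 195 kip

E100XX → F_EXX = 100 ksi.
t_e = 0.707 × 0.3125 = 0.2209 in.
R_nwl = 0.6 × 100 × 0.2209 × 17 = 225.4 kip (longitudinal, 2 welds).
R_nwt = 0.6 × 100 × 0.2209 × 10 = 132.6 kip (transverse, base value).
(i) R_nwl + R_nwt = 357.9 kip; (ii) 0.85 R_nwl + 1.5 R_nwt = 390.4 kip.
R_n = max = 390.4 kip [governs: (ii)]; R_n/Ω = 195.2 kip.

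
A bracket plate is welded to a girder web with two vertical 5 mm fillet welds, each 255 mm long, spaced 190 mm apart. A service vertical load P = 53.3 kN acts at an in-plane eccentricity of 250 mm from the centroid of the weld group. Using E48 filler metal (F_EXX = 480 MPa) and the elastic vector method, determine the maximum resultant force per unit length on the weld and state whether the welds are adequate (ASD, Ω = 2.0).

Total weld length L_w = 510 mm. Treat welds as unit-width lines.
Polar moment about centroid: J = 2[d³/12 + d(b/2)²] = 2[255³/12 + 255×95²] = 7366000 mm³.
Direct shear f_v = P/L_w = 53.3×10³ / 510 = 104.5 N/mm (vertical).
Torsion M = P·e = 53.3×10³ × 250 = 13325000 N·mm.
Critical point at (x, y) = (95, 127.5) from centroid. f_tx = M·y/J = 230.6 N/mm; f_ty = M·x/J = 171.8 N/mm.
Resultant f_max = √[f_tx² + (f_v + f_ty)²] = √[230.6² + (104.5 + 171.8)²] = 360 N/mm.
Capacity per unit length: r_n/Ω = (1/2.0) × 0.6 × 480 × (0.707 × 5) = 509 N/mm.
360 ≤ 509 → adequate.

f_max ≈ 360 N/mm; adequate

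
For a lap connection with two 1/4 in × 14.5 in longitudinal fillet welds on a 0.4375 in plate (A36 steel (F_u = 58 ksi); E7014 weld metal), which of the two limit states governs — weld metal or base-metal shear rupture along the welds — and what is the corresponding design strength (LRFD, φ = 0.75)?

E70XX → F_EXX = 70 ksi.
t_e = 0.707 × 0.25 = 0.1767 in; L = 29 in.
Weld metal: φR_n = 0.75 × 0.6 × 70 × 0.1767 × 29 = 161.5 kips.
Base metal (shear rupture): φR_n = 0.75 × 0.6 × 58 × 0.4375 × 29 = 331.1 kips.
Governing: weld metal.

φR_n ≈ 161 kips (weld metal governs)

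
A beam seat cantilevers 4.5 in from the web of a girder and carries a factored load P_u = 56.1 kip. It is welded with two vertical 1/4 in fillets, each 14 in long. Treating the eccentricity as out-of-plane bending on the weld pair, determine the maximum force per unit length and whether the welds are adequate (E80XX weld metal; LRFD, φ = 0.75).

f_max ≈ 4.35 kip/in; adequate

E80XX → F_EXX = 80 ksi.
L_w = 2 × 14 = 28 in; section modulus (unit throat) S = 2 × L²/6 = 65.33 in².
Direct shear f_v = P/L_w = 56.1/28 = 2.004 kip/in.
Moment M = P × e = 56.1 × 4.5 = 252.45 kip·in; bending f_b = M/S = 3.864 kip/in.
f_max = √(f_v² + f_b²) = √(2.004² + 3.864²) = 4.353 kip/in.
φr_n = 0.75 × 0.6 × 80 × (0.707 × 0.25) = 6.363 kip/in → adequate.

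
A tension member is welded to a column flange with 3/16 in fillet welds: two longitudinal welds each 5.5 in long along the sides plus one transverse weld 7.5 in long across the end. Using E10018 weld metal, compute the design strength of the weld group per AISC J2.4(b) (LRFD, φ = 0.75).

φR_n ≈ 123 kips

E100XX → F_EXX = 100 ksi.
t_e = 0.707 × 0.1875 = 0.1326 in.
R_nwl = 0.6 × 100 × 0.1326 × 11 = 87.49 kips (longitudinal, 2 welds).
R_nwt = 0.6 × 100 × 0.1326 × 7.5 = 59.65 kips (transverse, base value).
(i) R_nwl + R_nwt = 147.1 kips; (ii) 0.85 R_nwl + 1.5 R_nwt = 163.8 kips.
R_n = max = 163.8 kips [governs: (ii)]; φR_n = 122.9 kips.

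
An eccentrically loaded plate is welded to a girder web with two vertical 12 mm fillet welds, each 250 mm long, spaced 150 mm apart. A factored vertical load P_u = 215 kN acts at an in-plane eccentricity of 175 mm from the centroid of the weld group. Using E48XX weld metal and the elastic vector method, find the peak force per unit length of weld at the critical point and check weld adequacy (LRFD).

E48XX → F_EXX = 480 MPa.
Total weld length L_w = 500 mm. Treat welds as unit-width lines.
Polar moment about centroid: J = 2[d³/12 + d(b/2)²] = 2[250³/12 + 250×75²] = 5417000 mm³.
Direct shear f_v = P/L_w = 215×10³ / 500 = 430 N/mm (vertical).
Torsion M = P·e = 215×10³ × 175 = 37625000 N·mm.
Critical point at (x, y) = (75, 125) from centroid. f_tx = M·y/J = 868.3 N/mm; f_ty = M·x/J = 521 N/mm.
Resultant f_max = √[f_tx² + (f_v + f_ty)²] = √[868.3² + (430 + 521)²] = 1288 N/mm.
Capacity per unit length: φr_n = 0.75 × 0.6 × 480 × (0.707 × 12) = 1833 N/mm.
1288 ≤ 1833 → adequate.

f_max ≈ 1290 N/mm; adequate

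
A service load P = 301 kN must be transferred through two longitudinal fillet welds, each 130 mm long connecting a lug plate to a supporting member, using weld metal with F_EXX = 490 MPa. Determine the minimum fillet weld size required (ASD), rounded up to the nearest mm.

w = 12 mm

Total weld length L = 260 mm.
Required throat t_e = P × Ω / (0.6 F_EXX × L) = 301 × 2.0 / (0.6 × 490 × 260 × 10⁻³) = 7.875 mm.
Required leg w = t_e / 0.707 = 11.14 mm → use 12 mm.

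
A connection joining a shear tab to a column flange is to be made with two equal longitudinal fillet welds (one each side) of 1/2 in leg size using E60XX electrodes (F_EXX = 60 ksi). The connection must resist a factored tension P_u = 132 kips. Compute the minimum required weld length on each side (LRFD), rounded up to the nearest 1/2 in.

L = 7 in on each side

Throat t_e = 0.707 × 0.5 = 0.3535 in.
φr_n = 0.75 × 0.6 × 60 × 0.3535 = 9.544 kips/in.
L_req = P_u / φr_n = 132 / 9.544 = 13.83 in total.
Per side: 13.83 / 2 = 6.915 in.
Round up → use L = 7 in on each side.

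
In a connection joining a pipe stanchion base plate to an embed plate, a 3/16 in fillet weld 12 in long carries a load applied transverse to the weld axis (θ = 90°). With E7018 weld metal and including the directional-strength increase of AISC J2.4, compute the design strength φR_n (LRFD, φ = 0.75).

E70XX → F_EXX = 70 ksi.
t_e = 0.707 × 0.1875 = 0.1326 in; A_we = 0.1326 × 12 = 1.591 in².
Directional factor: 1.0 + 0.5 sin^1.5(90°) = 1.5.
F_nw = 0.6 × 70 × 1.5 = 63 ksi.
φR_n = 0.75 × 63 × 1.591 = 75.16 kips.

φR_n ≈ 75.2 kips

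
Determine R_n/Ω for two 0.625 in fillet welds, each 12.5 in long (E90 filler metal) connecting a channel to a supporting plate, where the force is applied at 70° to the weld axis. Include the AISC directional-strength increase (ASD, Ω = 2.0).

R_n/Ω ≈ 434 kips

E90XX → F_EXX = 90 ksi.
t_e = 0.707 × 0.625 = 0.4419 in; A_we = 0.4419 × 25 = 11.05 in².
Directional factor: 1.0 + 0.5 sin^1.5(70°) = 1.455.
F_nw = 0.6 × 90 × 1.455 = 78.59 ksi.
R_n/Ω = (78.59 × 11.05) / 2.0 = 434.1 kips.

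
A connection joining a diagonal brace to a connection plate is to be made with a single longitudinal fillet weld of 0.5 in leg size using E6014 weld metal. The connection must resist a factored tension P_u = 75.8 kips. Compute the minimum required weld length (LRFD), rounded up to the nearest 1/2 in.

E60XX → F_EXX = 60 ksi.
Throat t_e = 0.707 × 0.5 = 0.3535 in.
φr_n = 0.75 × 0.6 × 60 × 0.3535 = 9.544 kips/in.
L_req = P_u / φr_n = 75.8 / 9.544 = 7.942 in total.
Round up → use L = 8 in.

L = 8 in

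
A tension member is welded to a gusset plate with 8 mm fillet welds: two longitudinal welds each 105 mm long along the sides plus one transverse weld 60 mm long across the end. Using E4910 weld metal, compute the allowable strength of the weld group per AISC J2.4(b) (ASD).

R_n/Ω ≈ 224 kN

E49XX → F_EXX = 490 MPa.
t_e = 0.707 × 8 = 5.656 mm.
R_nwl = 0.6 × 490 × 5.656 × 210 × 10⁻³ = 349.2 kN (longitudinal, 2 welds).
R_nwt = 0.6 × 490 × 5.656 × 60 × 10⁻³ = 99.77 kN (transverse, base value).
(i) R_nwl + R_nwt = 449 kN; (ii) 0.85 R_nwl + 1.5 R_nwt = 446.5 kN.
R_n = max = 449 kN [governs: (i)]; R_n/Ω = 224.5 kN.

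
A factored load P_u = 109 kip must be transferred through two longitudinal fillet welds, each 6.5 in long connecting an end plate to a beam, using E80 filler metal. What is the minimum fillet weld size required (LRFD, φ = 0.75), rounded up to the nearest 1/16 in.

w = 3/8 in

E80XX → F_EXX = 80 ksi.
Total weld length L = 13 in.
Required throat t_e = P_u / (φ × 0.6 F_EXX × L) = 109 / (0.75 × 0.6 × 80 × 13) = 0.2329 in.
Required leg w = t_e / 0.707 = 0.3294 in → use 3/8 in.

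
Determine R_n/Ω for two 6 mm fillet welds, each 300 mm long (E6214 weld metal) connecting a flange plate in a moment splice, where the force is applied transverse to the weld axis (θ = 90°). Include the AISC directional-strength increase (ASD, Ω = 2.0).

R_n/Ω ≈ 710 kN

E62XX → F_EXX = 620 MPa.
t_e = 0.707 × 6 = 4.242 mm; A_we = 4.242 × 600 = 2545 mm².
Directional factor: 1.0 + 0.5 sin^1.5(90°) = 1.5.
F_nw = 0.6 × 620 × 1.5 = 558 MPa.
R_n/Ω = (558 × 2545) / 2.0 × 10⁻³ = 710.1 kN.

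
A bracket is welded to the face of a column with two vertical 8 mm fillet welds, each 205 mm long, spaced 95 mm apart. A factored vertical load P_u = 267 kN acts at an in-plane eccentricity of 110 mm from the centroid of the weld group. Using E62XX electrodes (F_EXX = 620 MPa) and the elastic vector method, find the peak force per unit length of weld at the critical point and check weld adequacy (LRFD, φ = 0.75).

Total weld length L_w = 410 mm. Treat welds as unit-width lines.
Polar moment about centroid: J = 2[d³/12 + d(b/2)²] = 2[205³/12 + 205×47.5²] = 2361000 mm³.
Direct shear f_v = P/L_w = 267×10³ / 410 = 651.2 N/mm (vertical).
Torsion M = P·e = 267×10³ × 110 = 29370000 N·mm.
Critical point at (x, y) = (47.5, 102.5) from centroid. f_tx = M·y/J = 1275 N/mm; f_ty = M·x/J = 590.9 N/mm.
Resultant f_max = √[f_tx² + (f_v + f_ty)²] = √[1275² + (651.2 + 590.9)²] = 1780 N/mm.
Capacity per unit length: φr_n = 0.75 × 0.6 × 620 × (0.707 × 8) = 1578 N/mm.
1780 > 1578 → NOT adequate.

f_max ≈ 1780 N/mm; NOT adequate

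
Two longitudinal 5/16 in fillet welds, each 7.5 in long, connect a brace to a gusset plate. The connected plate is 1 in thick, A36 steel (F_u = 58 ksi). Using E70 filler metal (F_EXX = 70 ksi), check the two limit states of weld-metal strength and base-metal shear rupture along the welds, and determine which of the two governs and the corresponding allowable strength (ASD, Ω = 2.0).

t_e = 0.707 × 0.3125 = 0.2209 in; L = 15 in.
Weld metal: R_n/Ω = (1/2.0) × 0.6 × 70 × 0.2209 × 15 = 69.6 kips.
Base metal (shear rupture): R_n/Ω = (1/2.0) × 0.6 × 58 × 1 × 15 = 261 kips.
Governing: weld metal.

R_n/Ω ≈ 69.6 kips (weld metal governs)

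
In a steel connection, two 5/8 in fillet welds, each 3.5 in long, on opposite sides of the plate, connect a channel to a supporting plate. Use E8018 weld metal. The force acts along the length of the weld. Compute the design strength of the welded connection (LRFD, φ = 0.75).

φR_n ≈ 111 kip

E80XX → F_EXX = 80 ksi.
Effective throat t_e = 0.707 × 0.625 = 0.4419 in.
Total length L = 7 in; A_we = 0.4419 × 7 = 3.093 in².
F_nw = 0.6 F_EXX = 0.6 × 80 = 48 ksi.
φR_n = 0.75 × 48 × 3.093 = 111.4 kip.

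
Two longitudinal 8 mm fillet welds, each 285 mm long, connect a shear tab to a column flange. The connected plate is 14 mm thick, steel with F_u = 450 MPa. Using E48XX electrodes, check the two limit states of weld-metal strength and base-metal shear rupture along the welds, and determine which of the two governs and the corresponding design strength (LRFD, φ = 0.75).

φR_n ≈ 696 kN (weld metal governs)

E48XX → F_EXX = 480 MPa.
t_e = 0.707 × 8 = 5.656 mm; L = 570 mm.
Weld metal: φR_n = 0.75 × 0.6 × 480 × 5.656 × 570 × 10⁻³ = 696.4 kN.
Base metal (shear rupture): φR_n = 0.75 × 0.6 × 450 × 14 × 570 × 10⁻³ = 1616 kN.
Governing: weld metal.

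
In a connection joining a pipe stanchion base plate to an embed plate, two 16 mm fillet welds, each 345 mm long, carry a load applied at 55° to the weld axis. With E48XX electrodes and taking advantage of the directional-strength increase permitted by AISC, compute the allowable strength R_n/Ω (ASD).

E48XX → F_EXX = 480 MPa.
t_e = 0.707 × 16 = 11.31 mm; A_we = 11.31 × 690 = 7805 mm².
Directional factor: 1.0 + 0.5 sin^1.5(55°) = 1.371.
F_nw = 0.6 × 480 × 1.371 = 394.8 MPa.
R_n/Ω = (394.8 × 7805) / 2.0 × 10⁻³ = 1541 kN.

R_n/Ω ≈ 1540 kN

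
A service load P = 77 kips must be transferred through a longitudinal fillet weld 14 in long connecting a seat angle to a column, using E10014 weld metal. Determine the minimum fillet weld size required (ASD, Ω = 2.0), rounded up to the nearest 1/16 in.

w = 5/16 in

E100XX → F_EXX = 100 ksi.
Total weld length L = 14 in.
Required throat t_e = P × Ω / (0.6 F_EXX × L) = 77 × 2.0 / (0.6 × 100 × 14) = 0.1833 in.
Required leg w = t_e / 0.707 = 0.2593 in → use 5/16 in.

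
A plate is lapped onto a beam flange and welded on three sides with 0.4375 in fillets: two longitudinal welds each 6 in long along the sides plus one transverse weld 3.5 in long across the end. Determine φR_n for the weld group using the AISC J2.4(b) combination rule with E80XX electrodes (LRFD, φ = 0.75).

φR_n ≈ 173 kips

E80XX → F_EXX = 80 ksi.
t_e = 0.707 × 0.4375 = 0.3093 in.
R_nwl = 0.6 × 80 × 0.3093 × 12 = 178.2 kips (longitudinal, 2 welds).
R_nwt = 0.6 × 80 × 0.3093 × 3.5 = 51.96 kips (transverse, base value).
(i) R_nwl + R_nwt = 230.1 kips; (ii) 0.85 R_nwl + 1.5 R_nwt = 229.4 kips.
R_n = max = 230.1 kips [governs: (i)]; φR_n = 172.6 kips.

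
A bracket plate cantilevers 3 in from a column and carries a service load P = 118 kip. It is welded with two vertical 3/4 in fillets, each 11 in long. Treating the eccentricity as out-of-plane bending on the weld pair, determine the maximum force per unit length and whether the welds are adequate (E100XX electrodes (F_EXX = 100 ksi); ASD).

L_w = 2 × 11 = 22 in; section modulus (unit throat) S = 2 × L²/6 = 40.33 in².
Direct shear f_v = P/L_w = 118/22 = 5.364 kip/in.
Moment M = P × e = 118 × 3 = 354 kip·in; bending f_b = M/S = 8.777 kip/in.
f_max = √(f_v² + f_b²) = √(5.364² + 8.777²) = 10.29 kip/in.
r_n/Ω = (1/2.0) × 0.6 × 100 × (0.707 × 0.75) = 15.91 kip/in → adequate.

f_max ≈ 10.3 kip/in; adequate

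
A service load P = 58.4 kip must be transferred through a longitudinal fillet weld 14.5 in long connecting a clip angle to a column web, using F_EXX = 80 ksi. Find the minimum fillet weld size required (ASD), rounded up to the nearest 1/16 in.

Total weld length L = 14.5 in.
Required throat t_e = P × Ω / (0.6 F_EXX × L) = 58.4 × 2.0 / (0.6 × 80 × 14.5) = 0.1678 in.
Required leg w = t_e / 0.707 = 0.2374 in → use 1/4 in.

w = 1/4 in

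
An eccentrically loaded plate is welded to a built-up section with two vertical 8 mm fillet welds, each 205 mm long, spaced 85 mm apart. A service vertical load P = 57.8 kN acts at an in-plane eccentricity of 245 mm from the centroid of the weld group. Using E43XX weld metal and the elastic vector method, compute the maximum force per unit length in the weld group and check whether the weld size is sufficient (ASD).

E43XX → F_EXX = 430 MPa.
Total weld length L_w = 410 mm. Treat welds as unit-width lines.
Polar moment about centroid: J = 2[d³/12 + d(b/2)²] = 2[205³/12 + 205×42.5²] = 2176000 mm³.
Direct shear f_v = P/L_w = 57.8×10³ / 410 = 141 N/mm (vertical).
Torsion M = P·e = 57.8×10³ × 245 = 14161000 N·mm.
Critical point at (x, y) = (42.5, 102.5) from centroid. f_tx = M·y/J = 666.9 N/mm; f_ty = M·x/J = 276.5 N/mm.
Resultant f_max = √[f_tx² + (f_v + f_ty)²] = √[666.9² + (141 + 276.5)²] = 786.8 N/mm.
Capacity per unit length: r_n/Ω = (1/2.0) × 0.6 × 430 × (0.707 × 8) = 729.6 N/mm.
786.8 > 729.6 → NOT adequate.

f_max ≈ 787 N/mm; NOT adequate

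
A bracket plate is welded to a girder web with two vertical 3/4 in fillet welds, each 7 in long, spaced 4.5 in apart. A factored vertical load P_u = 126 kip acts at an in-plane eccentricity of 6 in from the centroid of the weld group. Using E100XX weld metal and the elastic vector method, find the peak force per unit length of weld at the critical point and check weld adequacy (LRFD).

E100XX → F_EXX = 100 ksi.
Total weld length L_w = 14 in. Treat welds as unit-width lines.
Polar moment about centroid: J = 2[d³/12 + d(b/2)²] = 2[7³/12 + 7×2.25²] = 128 in³.
Direct shear f_v = P/L_w = 126 / 14 = 9 kip/in (vertical).
Torsion M = P·e = 126 × 6 = 756 kip·in.
Critical point at (x, y) = (2.25, 3.5) from centroid. f_tx = M·y/J = 20.67 kip/in; f_ty = M·x/J = 13.28 kip/in.
Resultant f_max = √[f_tx² + (f_v + f_ty)²] = √[20.67² + (9 + 13.28)²] = 30.39 kip/in.
Capacity per unit length: φr_n = 0.75 × 0.6 × 100 × (0.707 × 0.75) = 23.86 kip/in.
30.39 > 23.86 → NOT adequate.

f_max ≈ 30.4 kip/in; NOT adequate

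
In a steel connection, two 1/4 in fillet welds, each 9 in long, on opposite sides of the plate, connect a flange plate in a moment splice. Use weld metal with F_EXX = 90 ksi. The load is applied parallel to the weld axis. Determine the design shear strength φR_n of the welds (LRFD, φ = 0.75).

Effective throat t_e = 0.707 × 0.25 = 0.1767 in.
Total length L = 18 in; A_we = 0.1767 × 18 = 3.181 in².
F_nw = 0.6 F_EXX = 0.6 × 90 = 54 ksi.
φR_n = 0.75 × 54 × 3.181 = 128.9 kip.

φR_n ≈ 129 kip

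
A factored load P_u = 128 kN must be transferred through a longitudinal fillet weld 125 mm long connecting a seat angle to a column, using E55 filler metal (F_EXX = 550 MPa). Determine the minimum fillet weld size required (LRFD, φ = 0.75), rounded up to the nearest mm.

Total weld length L = 125 mm.
Required throat t_e = P_u / (φ × 0.6 F_EXX × L) = 128 / (0.75 × 0.6 × 550 × 125 × 10⁻³) = 4.137 mm.
Required leg w = t_e / 0.707 = 5.852 mm → use 6 mm.

w = 6 mm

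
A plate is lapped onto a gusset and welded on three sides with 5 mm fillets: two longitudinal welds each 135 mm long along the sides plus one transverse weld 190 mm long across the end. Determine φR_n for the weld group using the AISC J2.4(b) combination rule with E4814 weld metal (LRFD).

φR_n ≈ 393 kN

E48XX → F_EXX = 480 MPa.
t_e = 0.707 × 5 = 3.535 mm.
R_nwl = 0.6 × 480 × 3.535 × 270 × 10⁻³ = 274.9 kN (longitudinal, 2 welds).
R_nwt = 0.6 × 480 × 3.535 × 190 × 10⁻³ = 193.4 kN (transverse, base value).
(i) R_nwl + R_nwt = 468.3 kN; (ii) 0.85 R_nwl + 1.5 R_nwt = 523.8 kN.
R_n = max = 523.8 kN [governs: (ii)]; φR_n = 392.9 kN.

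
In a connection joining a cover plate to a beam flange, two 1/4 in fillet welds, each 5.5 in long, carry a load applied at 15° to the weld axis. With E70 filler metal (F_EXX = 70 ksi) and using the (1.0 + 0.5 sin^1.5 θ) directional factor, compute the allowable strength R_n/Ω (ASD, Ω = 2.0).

t_e = 0.707 × 0.25 = 0.1767 in; A_we = 0.1767 × 11 = 1.944 in².
Directional factor: 1.0 + 0.5 sin^1.5(15°) = 1.066.
F_nw = 0.6 × 70 × 1.066 = 44.77 ksi.
R_n/Ω = (44.77 × 1.944) / 2.0 = 43.52 kip.

R_n/Ω ≈ 43.5 kip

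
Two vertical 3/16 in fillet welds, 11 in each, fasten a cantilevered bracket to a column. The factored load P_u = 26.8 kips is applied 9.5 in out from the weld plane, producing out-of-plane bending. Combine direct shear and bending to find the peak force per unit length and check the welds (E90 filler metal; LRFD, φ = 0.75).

E90XX → F_EXX = 90 ksi.
L_w = 2 × 11 = 22 in; section modulus (unit throat) S = 2 × L²/6 = 40.33 in².
Direct shear f_v = P/L_w = 26.8/22 = 1.218 kip/in.
Moment M = P × e = 26.8 × 9.5 = 254.6 kip·in; bending f_b = M/S = 6.312 kip/in.
f_max = √(f_v² + f_b²) = √(1.218² + 6.312²) = 6.429 kip/in.
φr_n = 0.75 × 0.6 × 90 × (0.707 × 0.1875) = 5.369 kip/in → NOT adequate.

f_max ≈ 6.43 kip/in; NOT adequate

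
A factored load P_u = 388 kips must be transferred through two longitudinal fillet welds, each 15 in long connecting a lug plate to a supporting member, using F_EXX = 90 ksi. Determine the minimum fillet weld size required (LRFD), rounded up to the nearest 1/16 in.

Total weld length L = 30 in.
Required throat t_e = P_u / (φ × 0.6 F_EXX × L) = 388 / (0.75 × 0.6 × 90 × 30) = 0.3193 in.
Required leg w = t_e / 0.707 = 0.4517 in → use 1/2 in.

w = 1/2 in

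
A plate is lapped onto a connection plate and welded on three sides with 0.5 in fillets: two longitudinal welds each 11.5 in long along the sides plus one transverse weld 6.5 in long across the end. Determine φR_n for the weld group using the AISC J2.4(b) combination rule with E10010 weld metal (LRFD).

E100XX → F_EXX = 100 ksi.
t_e = 0.707 × 0.5 = 0.3535 in.
R_nwl = 0.6 × 100 × 0.3535 × 23 = 487.8 kip (longitudinal, 2 welds).
R_nwt = 0.6 × 100 × 0.3535 × 6.5 = 137.9 kip (transverse, base value).
(i) R_nwl + R_nwt = 625.7 kip; (ii) 0.85 R_nwl + 1.5 R_nwt = 621.5 kip.
R_n = max = 625.7 kip [governs: (i)]; φR_n = 469.3 kip.

φR_n ≈ 469 kip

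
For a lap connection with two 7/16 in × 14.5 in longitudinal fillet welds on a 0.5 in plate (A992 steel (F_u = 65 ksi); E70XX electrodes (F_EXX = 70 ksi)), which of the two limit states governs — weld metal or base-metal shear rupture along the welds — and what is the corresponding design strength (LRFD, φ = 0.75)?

φR_n ≈ 283 kips (weld metal governs)

t_e = 0.707 × 0.4375 = 0.3093 in; L = 29 in.
Weld metal: φR_n = 0.75 × 0.6 × 70 × 0.3093 × 29 = 282.6 kips.
Base metal (shear rupture): φR_n = 0.75 × 0.6 × 65 × 0.5 × 29 = 424.1 kips.
Governing: weld metal.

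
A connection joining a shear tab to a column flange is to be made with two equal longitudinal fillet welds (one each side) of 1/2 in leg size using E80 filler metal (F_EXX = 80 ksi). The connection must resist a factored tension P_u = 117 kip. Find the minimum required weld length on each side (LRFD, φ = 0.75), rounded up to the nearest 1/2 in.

L = 5 in on each side

Throat t_e = 0.707 × 0.5 = 0.3535 in.
φr_n = 0.75 × 0.6 × 80 × 0.3535 = 12.73 kip/in.
L_req = P_u / φr_n = 117 / 12.73 = 9.194 in total.
Per side: 9.194 / 2 = 4.597 in.
Round up → use L = 5 in on each side.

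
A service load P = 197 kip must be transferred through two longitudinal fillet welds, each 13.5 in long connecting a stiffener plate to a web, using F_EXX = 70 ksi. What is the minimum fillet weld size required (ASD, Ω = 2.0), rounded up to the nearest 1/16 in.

w = 1/2 in

Total weld length L = 27 in.
Required throat t_e = P × Ω / (0.6 F_EXX × L) = 197 × 2.0 / (0.6 × 70 × 27) = 0.3474 in.
Required leg w = t_e / 0.707 = 0.4914 in → use 1/2 in.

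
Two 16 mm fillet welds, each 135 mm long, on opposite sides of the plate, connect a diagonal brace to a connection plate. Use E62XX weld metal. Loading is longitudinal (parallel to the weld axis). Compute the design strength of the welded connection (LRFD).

E62XX → F_EXX = 620 MPa.
Effective throat t_e = 0.707 × 16 = 11.31 mm.
Total length L = 270 mm; A_we = 11.31 × 270 = 3054 mm².
F_nw = 0.6 F_EXX = 0.6 × 620 = 372 MPa.
φR_n = 0.75 × 372 × 3054 × 10⁻³ = 852.1 kN.

φR_n ≈ 852 kN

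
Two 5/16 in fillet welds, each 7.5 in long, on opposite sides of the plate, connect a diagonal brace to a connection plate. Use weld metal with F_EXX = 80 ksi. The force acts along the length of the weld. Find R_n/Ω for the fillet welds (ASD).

Effective throat t_e = 0.707 × 0.3125 = 0.2209 in.
Total length L = 15 in; A_we = 0.2209 × 15 = 3.314 in².
F_nw = 0.6 F_EXX = 0.6 × 80 = 48 ksi.
R_n = 48 × 3.314 = 159.1 kips; R_n/Ω = 159.1/2.0 = 79.54 kips.

R_n/Ω ≈ 79.5 kips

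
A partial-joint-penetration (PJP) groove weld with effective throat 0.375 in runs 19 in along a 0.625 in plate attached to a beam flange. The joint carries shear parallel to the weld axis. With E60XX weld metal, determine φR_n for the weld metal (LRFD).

E60XX → F_EXX = 60 ksi.
Effective throat (given) t_e = 0.375 in.
A_we = 0.375 × 19 = 7.125 in².
F_nw = 0.6 F_EXX = 36 ksi.
φR_n = 0.75 × 36 × 7.125 = 192.4 kips.

φR_n ≈ 192 kips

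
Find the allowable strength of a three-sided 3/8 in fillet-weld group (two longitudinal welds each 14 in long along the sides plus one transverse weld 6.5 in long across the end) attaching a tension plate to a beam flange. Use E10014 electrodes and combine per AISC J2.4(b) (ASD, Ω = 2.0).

E100XX → F_EXX = 100 ksi.
t_e = 0.707 × 0.375 = 0.2651 in.
R_nwl = 0.6 × 100 × 0.2651 × 28 = 445.4 kip (longitudinal, 2 welds).
R_nwt = 0.6 × 100 × 0.2651 × 6.5 = 103.4 kip (transverse, base value).
(i) R_nwl + R_nwt = 548.8 kip; (ii) 0.85 R_nwl + 1.5 R_nwt = 533.7 kip.
R_n = max = 548.8 kip [governs: (i)]; R_n/Ω = 274.4 kip.

R_n/Ω ≈ 274 kip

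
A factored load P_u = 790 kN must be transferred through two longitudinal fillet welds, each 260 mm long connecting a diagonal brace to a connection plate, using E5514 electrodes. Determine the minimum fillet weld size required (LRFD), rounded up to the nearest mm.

w = 9 mm

E55XX → F_EXX = 550 MPa.
Total weld length L = 520 mm.
Required throat t_e = P_u / (φ × 0.6 F_EXX × L) = 790 / (0.75 × 0.6 × 550 × 520 × 10⁻³) = 6.138 mm.
Required leg w = t_e / 0.707 = 8.682 mm → use 9 mm.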